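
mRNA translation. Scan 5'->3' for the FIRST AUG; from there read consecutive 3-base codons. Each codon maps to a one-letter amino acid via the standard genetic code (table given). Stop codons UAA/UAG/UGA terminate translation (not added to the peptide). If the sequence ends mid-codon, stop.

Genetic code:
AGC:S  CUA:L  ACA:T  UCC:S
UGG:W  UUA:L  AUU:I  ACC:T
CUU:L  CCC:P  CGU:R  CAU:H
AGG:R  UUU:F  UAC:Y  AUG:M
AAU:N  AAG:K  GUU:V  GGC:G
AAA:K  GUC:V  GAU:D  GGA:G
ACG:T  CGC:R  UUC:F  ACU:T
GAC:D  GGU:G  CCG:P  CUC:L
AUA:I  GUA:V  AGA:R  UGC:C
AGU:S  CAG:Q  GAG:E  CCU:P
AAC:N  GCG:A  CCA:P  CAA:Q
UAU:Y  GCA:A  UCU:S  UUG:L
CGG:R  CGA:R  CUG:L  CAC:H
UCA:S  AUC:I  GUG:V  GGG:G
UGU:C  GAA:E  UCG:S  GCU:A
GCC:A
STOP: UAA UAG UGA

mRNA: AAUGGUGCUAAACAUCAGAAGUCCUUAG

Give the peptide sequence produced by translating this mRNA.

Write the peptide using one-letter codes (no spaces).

start AUG at pos 1
pos 1: AUG -> M; peptide=M
pos 4: GUG -> V; peptide=MV
pos 7: CUA -> L; peptide=MVL
pos 10: AAC -> N; peptide=MVLN
pos 13: AUC -> I; peptide=MVLNI
pos 16: AGA -> R; peptide=MVLNIR
pos 19: AGU -> S; peptide=MVLNIRS
pos 22: CCU -> P; peptide=MVLNIRSP
pos 25: UAG -> STOP

Answer: MVLNIRSP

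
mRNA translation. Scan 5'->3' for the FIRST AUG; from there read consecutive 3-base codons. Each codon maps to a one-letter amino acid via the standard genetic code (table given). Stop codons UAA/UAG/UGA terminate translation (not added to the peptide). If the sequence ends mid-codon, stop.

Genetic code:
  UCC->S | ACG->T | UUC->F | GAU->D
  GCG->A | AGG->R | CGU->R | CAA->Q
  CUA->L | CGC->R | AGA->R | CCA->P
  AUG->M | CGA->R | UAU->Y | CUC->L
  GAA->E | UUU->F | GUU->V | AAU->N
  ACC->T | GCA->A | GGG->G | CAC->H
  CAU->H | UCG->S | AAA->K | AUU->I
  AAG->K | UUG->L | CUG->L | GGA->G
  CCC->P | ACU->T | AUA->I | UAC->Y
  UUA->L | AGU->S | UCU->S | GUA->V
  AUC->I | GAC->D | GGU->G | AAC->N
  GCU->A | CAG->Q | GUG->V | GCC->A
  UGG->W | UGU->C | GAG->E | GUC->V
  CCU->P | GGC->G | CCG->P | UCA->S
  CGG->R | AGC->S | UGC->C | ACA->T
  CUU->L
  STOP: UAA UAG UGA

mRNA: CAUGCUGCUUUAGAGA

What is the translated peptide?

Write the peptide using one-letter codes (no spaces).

Answer: MLL

Derivation:
start AUG at pos 1
pos 1: AUG -> M; peptide=M
pos 4: CUG -> L; peptide=ML
pos 7: CUU -> L; peptide=MLL
pos 10: UAG -> STOP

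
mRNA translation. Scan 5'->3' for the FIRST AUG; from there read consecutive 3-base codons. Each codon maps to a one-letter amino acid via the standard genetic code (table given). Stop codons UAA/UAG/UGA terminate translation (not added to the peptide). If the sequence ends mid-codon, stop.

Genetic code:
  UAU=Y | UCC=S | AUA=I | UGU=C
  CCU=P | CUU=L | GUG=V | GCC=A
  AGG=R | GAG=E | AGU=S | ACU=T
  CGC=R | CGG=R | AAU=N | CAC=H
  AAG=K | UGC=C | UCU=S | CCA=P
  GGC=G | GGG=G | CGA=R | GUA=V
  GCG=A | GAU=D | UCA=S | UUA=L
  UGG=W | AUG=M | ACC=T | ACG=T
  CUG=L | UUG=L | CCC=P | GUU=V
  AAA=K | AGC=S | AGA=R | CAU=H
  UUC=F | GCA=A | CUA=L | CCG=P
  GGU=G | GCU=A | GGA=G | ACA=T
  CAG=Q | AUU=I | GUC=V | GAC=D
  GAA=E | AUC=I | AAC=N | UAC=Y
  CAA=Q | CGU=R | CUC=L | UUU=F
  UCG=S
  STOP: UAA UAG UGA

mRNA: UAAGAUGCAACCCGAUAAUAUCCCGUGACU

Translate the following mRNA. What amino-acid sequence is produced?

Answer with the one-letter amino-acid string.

start AUG at pos 4
pos 4: AUG -> M; peptide=M
pos 7: CAA -> Q; peptide=MQ
pos 10: CCC -> P; peptide=MQP
pos 13: GAU -> D; peptide=MQPD
pos 16: AAU -> N; peptide=MQPDN
pos 19: AUC -> I; peptide=MQPDNI
pos 22: CCG -> P; peptide=MQPDNIP
pos 25: UGA -> STOP

Answer: MQPDNIP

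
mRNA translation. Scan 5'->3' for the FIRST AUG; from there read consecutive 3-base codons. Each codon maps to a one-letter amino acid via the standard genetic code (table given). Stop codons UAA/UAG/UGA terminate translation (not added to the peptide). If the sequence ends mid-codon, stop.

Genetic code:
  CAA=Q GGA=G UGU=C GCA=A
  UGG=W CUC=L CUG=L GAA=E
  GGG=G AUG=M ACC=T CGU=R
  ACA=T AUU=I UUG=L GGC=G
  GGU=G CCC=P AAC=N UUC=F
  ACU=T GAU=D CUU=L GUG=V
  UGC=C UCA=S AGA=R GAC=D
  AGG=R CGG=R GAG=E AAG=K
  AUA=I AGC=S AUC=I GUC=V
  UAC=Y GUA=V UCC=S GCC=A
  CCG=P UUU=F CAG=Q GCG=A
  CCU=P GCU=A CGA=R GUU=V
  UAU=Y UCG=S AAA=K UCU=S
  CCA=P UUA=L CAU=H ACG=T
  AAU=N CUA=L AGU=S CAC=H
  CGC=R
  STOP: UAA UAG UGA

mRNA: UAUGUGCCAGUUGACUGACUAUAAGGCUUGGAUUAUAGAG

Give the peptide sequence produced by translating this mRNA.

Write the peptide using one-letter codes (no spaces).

start AUG at pos 1
pos 1: AUG -> M; peptide=M
pos 4: UGC -> C; peptide=MC
pos 7: CAG -> Q; peptide=MCQ
pos 10: UUG -> L; peptide=MCQL
pos 13: ACU -> T; peptide=MCQLT
pos 16: GAC -> D; peptide=MCQLTD
pos 19: UAU -> Y; peptide=MCQLTDY
pos 22: AAG -> K; peptide=MCQLTDYK
pos 25: GCU -> A; peptide=MCQLTDYKA
pos 28: UGG -> W; peptide=MCQLTDYKAW
pos 31: AUU -> I; peptide=MCQLTDYKAWI
pos 34: AUA -> I; peptide=MCQLTDYKAWII
pos 37: GAG -> E; peptide=MCQLTDYKAWIIE
pos 40: only 0 nt remain (<3), stop (end of mRNA)

Answer: MCQLTDYKAWIIE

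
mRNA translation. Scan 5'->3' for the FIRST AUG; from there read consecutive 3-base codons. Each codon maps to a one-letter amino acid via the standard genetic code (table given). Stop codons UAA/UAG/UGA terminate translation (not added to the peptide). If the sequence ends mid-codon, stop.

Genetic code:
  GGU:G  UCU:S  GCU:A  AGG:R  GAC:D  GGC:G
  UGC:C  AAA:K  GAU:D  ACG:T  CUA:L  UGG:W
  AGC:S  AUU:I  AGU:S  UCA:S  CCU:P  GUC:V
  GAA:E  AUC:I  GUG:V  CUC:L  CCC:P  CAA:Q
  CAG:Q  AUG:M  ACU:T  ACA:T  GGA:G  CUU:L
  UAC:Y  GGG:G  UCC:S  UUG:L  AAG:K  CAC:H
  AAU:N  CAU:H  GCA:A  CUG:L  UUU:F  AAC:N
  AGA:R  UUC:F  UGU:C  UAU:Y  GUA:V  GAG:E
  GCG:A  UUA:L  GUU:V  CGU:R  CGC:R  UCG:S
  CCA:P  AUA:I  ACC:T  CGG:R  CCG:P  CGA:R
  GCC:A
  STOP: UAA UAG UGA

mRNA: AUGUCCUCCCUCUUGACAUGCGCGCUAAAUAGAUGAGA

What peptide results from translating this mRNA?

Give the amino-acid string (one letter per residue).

start AUG at pos 0
pos 0: AUG -> M; peptide=M
pos 3: UCC -> S; peptide=MS
pos 6: UCC -> S; peptide=MSS
pos 9: CUC -> L; peptide=MSSL
pos 12: UUG -> L; peptide=MSSLL
pos 15: ACA -> T; peptide=MSSLLT
pos 18: UGC -> C; peptide=MSSLLTC
pos 21: GCG -> A; peptide=MSSLLTCA
pos 24: CUA -> L; peptide=MSSLLTCAL
pos 27: AAU -> N; peptide=MSSLLTCALN
pos 30: AGA -> R; peptide=MSSLLTCALNR
pos 33: UGA -> STOP

Answer: MSSLLTCALNR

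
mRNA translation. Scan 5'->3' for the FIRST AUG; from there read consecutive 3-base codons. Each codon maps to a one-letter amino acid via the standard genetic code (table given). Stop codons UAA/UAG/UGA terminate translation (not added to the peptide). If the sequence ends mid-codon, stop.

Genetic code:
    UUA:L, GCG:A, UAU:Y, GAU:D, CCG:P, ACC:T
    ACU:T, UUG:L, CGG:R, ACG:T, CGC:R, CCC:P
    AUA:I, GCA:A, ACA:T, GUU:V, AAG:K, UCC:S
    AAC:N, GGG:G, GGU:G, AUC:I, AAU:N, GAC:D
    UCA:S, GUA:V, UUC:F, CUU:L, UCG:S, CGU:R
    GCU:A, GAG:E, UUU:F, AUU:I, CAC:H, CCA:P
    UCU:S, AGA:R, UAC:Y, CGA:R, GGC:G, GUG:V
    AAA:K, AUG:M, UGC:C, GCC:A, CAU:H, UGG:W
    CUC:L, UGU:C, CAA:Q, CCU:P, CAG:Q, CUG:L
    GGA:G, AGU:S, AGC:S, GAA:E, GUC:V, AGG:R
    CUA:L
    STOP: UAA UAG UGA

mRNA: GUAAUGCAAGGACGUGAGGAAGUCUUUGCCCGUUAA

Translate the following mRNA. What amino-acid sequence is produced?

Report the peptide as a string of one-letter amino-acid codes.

Answer: MQGREEVFAR

Derivation:
start AUG at pos 3
pos 3: AUG -> M; peptide=M
pos 6: CAA -> Q; peptide=MQ
pos 9: GGA -> G; peptide=MQG
pos 12: CGU -> R; peptide=MQGR
pos 15: GAG -> E; peptide=MQGRE
pos 18: GAA -> E; peptide=MQGREE
pos 21: GUC -> V; peptide=MQGREEV
pos 24: UUU -> F; peptide=MQGREEVF
pos 27: GCC -> A; peptide=MQGREEVFA
pos 30: CGU -> R; peptide=MQGREEVFAR
pos 33: UAA -> STOP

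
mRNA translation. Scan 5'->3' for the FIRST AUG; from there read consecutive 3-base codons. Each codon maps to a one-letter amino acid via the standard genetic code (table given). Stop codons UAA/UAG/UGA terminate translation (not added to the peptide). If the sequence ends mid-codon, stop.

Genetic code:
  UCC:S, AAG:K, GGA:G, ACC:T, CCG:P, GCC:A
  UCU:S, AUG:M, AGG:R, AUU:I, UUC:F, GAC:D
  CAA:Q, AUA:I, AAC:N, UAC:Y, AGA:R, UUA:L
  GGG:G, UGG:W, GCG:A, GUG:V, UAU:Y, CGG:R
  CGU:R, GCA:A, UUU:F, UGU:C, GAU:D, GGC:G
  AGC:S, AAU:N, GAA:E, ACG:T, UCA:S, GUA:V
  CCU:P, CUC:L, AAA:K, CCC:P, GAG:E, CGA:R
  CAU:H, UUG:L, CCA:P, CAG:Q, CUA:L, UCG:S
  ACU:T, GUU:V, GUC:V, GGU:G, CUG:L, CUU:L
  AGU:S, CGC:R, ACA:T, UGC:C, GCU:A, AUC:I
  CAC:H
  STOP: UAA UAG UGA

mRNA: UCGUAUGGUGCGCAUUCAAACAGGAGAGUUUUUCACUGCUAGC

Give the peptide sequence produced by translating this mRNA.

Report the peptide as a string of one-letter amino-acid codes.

start AUG at pos 4
pos 4: AUG -> M; peptide=M
pos 7: GUG -> V; peptide=MV
pos 10: CGC -> R; peptide=MVR
pos 13: AUU -> I; peptide=MVRI
pos 16: CAA -> Q; peptide=MVRIQ
pos 19: ACA -> T; peptide=MVRIQT
pos 22: GGA -> G; peptide=MVRIQTG
pos 25: GAG -> E; peptide=MVRIQTGE
pos 28: UUU -> F; peptide=MVRIQTGEF
pos 31: UUC -> F; peptide=MVRIQTGEFF
pos 34: ACU -> T; peptide=MVRIQTGEFFT
pos 37: GCU -> A; peptide=MVRIQTGEFFTA
pos 40: AGC -> S; peptide=MVRIQTGEFFTAS
pos 43: only 0 nt remain (<3), stop (end of mRNA)

Answer: MVRIQTGEFFTAS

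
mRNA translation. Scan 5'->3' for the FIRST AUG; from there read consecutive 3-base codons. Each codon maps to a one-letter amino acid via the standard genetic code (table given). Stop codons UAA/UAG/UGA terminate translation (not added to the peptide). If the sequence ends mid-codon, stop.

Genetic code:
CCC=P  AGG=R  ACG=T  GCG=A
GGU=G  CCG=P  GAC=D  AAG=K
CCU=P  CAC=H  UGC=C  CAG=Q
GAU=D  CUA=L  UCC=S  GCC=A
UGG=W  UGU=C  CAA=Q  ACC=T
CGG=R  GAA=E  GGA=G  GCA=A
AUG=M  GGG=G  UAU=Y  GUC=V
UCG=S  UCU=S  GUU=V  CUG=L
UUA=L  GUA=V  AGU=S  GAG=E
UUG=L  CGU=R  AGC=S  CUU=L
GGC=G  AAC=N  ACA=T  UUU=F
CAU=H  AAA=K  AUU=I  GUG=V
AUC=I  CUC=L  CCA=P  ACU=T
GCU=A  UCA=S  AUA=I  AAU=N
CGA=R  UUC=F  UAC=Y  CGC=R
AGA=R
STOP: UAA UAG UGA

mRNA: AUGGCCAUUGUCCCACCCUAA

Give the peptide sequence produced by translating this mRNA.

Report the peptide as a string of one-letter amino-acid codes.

start AUG at pos 0
pos 0: AUG -> M; peptide=M
pos 3: GCC -> A; peptide=MA
pos 6: AUU -> I; peptide=MAI
pos 9: GUC -> V; peptide=MAIV
pos 12: CCA -> P; peptide=MAIVP
pos 15: CCC -> P; peptide=MAIVPP
pos 18: UAA -> STOP

Answer: MAIVPP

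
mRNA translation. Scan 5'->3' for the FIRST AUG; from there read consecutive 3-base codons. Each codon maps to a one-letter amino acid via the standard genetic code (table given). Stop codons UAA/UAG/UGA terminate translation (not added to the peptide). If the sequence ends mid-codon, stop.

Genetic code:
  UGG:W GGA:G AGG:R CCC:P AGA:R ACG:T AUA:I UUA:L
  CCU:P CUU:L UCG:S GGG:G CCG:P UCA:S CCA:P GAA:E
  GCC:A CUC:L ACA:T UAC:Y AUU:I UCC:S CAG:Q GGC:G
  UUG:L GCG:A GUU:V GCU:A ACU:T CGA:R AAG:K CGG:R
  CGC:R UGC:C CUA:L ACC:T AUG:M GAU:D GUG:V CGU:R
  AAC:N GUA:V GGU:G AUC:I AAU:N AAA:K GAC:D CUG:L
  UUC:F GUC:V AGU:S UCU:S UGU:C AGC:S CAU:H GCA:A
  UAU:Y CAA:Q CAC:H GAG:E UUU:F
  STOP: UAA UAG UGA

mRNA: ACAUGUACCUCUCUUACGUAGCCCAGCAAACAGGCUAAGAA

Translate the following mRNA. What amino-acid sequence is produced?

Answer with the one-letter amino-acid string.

start AUG at pos 2
pos 2: AUG -> M; peptide=M
pos 5: UAC -> Y; peptide=MY
pos 8: CUC -> L; peptide=MYL
pos 11: UCU -> S; peptide=MYLS
pos 14: UAC -> Y; peptide=MYLSY
pos 17: GUA -> V; peptide=MYLSYV
pos 20: GCC -> A; peptide=MYLSYVA
pos 23: CAG -> Q; peptide=MYLSYVAQ
pos 26: CAA -> Q; peptide=MYLSYVAQQ
pos 29: ACA -> T; peptide=MYLSYVAQQT
pos 32: GGC -> G; peptide=MYLSYVAQQTG
pos 35: UAA -> STOP

Answer: MYLSYVAQQTG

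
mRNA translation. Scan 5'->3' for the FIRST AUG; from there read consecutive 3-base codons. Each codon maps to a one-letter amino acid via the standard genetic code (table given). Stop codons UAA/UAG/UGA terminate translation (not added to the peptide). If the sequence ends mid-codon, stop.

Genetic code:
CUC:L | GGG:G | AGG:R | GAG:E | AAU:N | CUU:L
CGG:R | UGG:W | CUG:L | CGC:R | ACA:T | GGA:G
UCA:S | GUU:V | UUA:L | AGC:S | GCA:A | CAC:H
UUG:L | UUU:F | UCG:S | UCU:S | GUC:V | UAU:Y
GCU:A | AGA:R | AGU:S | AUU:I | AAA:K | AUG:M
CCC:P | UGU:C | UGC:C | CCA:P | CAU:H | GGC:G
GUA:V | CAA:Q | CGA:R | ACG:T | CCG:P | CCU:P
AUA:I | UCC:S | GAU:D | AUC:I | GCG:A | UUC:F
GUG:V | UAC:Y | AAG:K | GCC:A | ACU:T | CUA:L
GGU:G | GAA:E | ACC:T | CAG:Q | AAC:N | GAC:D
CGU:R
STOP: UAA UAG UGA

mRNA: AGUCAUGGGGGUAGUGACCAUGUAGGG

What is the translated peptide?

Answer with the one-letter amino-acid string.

Answer: MGVVTM

Derivation:
start AUG at pos 4
pos 4: AUG -> M; peptide=M
pos 7: GGG -> G; peptide=MG
pos 10: GUA -> V; peptide=MGV
pos 13: GUG -> V; peptide=MGVV
pos 16: ACC -> T; peptide=MGVVT
pos 19: AUG -> M; peptide=MGVVTM
pos 22: UAG -> STOP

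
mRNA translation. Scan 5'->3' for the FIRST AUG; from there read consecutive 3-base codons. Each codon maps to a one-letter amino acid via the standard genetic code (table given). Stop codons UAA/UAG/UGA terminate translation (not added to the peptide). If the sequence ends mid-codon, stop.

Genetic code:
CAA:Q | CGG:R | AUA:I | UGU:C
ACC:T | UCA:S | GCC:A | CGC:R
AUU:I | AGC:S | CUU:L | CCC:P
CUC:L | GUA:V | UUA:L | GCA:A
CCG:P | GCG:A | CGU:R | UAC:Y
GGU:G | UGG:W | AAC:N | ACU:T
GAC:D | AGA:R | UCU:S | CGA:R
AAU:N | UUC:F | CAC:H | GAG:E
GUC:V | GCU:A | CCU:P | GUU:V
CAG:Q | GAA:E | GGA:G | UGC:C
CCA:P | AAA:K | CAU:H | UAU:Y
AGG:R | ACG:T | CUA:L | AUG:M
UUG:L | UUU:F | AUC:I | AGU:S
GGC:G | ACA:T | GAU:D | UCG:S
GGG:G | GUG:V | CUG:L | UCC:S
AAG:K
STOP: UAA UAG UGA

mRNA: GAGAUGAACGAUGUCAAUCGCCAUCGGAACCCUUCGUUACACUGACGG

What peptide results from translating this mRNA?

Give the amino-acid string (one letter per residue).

start AUG at pos 3
pos 3: AUG -> M; peptide=M
pos 6: AAC -> N; peptide=MN
pos 9: GAU -> D; peptide=MND
pos 12: GUC -> V; peptide=MNDV
pos 15: AAU -> N; peptide=MNDVN
pos 18: CGC -> R; peptide=MNDVNR
pos 21: CAU -> H; peptide=MNDVNRH
pos 24: CGG -> R; peptide=MNDVNRHR
pos 27: AAC -> N; peptide=MNDVNRHRN
pos 30: CCU -> P; peptide=MNDVNRHRNP
pos 33: UCG -> S; peptide=MNDVNRHRNPS
pos 36: UUA -> L; peptide=MNDVNRHRNPSL
pos 39: CAC -> H; peptide=MNDVNRHRNPSLH
pos 42: UGA -> STOP

Answer: MNDVNRHRNPSLH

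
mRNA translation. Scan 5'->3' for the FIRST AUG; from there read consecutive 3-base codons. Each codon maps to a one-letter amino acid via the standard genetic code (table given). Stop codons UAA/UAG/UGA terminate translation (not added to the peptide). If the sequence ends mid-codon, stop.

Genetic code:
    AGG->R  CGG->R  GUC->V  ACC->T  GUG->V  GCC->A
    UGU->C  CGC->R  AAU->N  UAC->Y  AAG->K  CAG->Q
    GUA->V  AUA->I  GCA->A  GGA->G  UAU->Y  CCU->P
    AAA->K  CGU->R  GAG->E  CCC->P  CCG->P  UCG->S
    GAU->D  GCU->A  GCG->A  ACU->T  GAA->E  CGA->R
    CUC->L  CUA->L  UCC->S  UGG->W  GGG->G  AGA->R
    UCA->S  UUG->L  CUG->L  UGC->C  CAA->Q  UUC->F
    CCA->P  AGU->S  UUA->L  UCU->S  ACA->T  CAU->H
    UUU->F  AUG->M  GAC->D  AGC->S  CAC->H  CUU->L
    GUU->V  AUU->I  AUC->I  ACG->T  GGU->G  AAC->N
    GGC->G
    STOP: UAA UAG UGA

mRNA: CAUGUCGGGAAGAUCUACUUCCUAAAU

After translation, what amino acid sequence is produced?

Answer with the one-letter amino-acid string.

start AUG at pos 1
pos 1: AUG -> M; peptide=M
pos 4: UCG -> S; peptide=MS
pos 7: GGA -> G; peptide=MSG
pos 10: AGA -> R; peptide=MSGR
pos 13: UCU -> S; peptide=MSGRS
pos 16: ACU -> T; peptide=MSGRST
pos 19: UCC -> S; peptide=MSGRSTS
pos 22: UAA -> STOP

Answer: MSGRSTS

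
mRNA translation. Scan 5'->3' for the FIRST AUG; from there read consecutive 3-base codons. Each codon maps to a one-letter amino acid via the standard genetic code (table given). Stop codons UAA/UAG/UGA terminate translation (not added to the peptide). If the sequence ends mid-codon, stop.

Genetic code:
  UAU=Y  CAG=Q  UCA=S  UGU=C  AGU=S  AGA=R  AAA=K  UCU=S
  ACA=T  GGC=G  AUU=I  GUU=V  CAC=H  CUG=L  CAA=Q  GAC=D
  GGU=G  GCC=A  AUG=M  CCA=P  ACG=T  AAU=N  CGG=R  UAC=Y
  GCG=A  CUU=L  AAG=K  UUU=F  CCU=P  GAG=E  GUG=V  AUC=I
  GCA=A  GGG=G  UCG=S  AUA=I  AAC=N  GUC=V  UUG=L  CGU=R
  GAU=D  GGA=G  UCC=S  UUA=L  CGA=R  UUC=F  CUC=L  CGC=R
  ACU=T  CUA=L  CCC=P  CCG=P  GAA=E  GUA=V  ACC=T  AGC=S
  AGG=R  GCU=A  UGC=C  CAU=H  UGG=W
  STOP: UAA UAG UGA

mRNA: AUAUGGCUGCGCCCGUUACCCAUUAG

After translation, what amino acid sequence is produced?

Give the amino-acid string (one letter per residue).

Answer: MAAPVTH

Derivation:
start AUG at pos 2
pos 2: AUG -> M; peptide=M
pos 5: GCU -> A; peptide=MA
pos 8: GCG -> A; peptide=MAA
pos 11: CCC -> P; peptide=MAAP
pos 14: GUU -> V; peptide=MAAPV
pos 17: ACC -> T; peptide=MAAPVT
pos 20: CAU -> H; peptide=MAAPVTH
pos 23: UAG -> STOP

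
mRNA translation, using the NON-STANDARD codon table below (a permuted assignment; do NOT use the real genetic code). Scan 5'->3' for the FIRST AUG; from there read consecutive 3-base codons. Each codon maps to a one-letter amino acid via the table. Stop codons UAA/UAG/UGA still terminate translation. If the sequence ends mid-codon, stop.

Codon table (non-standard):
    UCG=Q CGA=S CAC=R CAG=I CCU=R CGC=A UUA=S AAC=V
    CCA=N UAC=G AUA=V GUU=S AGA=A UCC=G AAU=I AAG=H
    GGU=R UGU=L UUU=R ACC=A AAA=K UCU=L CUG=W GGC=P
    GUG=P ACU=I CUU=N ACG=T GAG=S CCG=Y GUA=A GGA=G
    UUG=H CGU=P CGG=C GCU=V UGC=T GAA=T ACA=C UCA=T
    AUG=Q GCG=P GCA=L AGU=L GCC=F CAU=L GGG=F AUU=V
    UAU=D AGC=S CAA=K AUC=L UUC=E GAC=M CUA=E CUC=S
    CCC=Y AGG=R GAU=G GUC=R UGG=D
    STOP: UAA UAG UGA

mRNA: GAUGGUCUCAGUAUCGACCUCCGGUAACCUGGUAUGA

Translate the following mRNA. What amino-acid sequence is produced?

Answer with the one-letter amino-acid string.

Answer: QRTAQAGRVWA

Derivation:
start AUG at pos 1
pos 1: AUG -> Q; peptide=Q
pos 4: GUC -> R; peptide=QR
pos 7: UCA -> T; peptide=QRT
pos 10: GUA -> A; peptide=QRTA
pos 13: UCG -> Q; peptide=QRTAQ
pos 16: ACC -> A; peptide=QRTAQA
pos 19: UCC -> G; peptide=QRTAQAG
pos 22: GGU -> R; peptide=QRTAQAGR
pos 25: AAC -> V; peptide=QRTAQAGRV
pos 28: CUG -> W; peptide=QRTAQAGRVW
pos 31: GUA -> A; peptide=QRTAQAGRVWA
pos 34: UGA -> STOP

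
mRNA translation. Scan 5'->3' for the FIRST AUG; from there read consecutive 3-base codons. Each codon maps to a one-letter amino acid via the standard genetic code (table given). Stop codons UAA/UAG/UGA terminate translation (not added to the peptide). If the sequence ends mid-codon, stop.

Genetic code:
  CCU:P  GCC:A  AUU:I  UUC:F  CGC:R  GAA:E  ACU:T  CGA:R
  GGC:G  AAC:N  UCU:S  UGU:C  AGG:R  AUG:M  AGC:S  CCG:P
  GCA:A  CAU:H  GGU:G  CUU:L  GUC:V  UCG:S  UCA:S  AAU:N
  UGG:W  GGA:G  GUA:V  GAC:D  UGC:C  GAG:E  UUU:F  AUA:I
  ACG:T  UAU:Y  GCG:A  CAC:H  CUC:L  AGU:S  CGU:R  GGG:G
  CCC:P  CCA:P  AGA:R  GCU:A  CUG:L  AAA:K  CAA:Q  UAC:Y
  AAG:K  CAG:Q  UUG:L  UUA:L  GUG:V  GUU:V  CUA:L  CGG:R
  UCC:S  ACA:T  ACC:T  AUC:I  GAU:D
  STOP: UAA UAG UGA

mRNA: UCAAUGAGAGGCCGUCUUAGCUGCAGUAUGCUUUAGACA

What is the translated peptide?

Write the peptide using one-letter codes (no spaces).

Answer: MRGRLSCSML

Derivation:
start AUG at pos 3
pos 3: AUG -> M; peptide=M
pos 6: AGA -> R; peptide=MR
pos 9: GGC -> G; peptide=MRG
pos 12: CGU -> R; peptide=MRGR
pos 15: CUU -> L; peptide=MRGRL
pos 18: AGC -> S; peptide=MRGRLS
pos 21: UGC -> C; peptide=MRGRLSC
pos 24: AGU -> S; peptide=MRGRLSCS
pos 27: AUG -> M; peptide=MRGRLSCSM
pos 30: CUU -> L; peptide=MRGRLSCSML
pos 33: UAG -> STOP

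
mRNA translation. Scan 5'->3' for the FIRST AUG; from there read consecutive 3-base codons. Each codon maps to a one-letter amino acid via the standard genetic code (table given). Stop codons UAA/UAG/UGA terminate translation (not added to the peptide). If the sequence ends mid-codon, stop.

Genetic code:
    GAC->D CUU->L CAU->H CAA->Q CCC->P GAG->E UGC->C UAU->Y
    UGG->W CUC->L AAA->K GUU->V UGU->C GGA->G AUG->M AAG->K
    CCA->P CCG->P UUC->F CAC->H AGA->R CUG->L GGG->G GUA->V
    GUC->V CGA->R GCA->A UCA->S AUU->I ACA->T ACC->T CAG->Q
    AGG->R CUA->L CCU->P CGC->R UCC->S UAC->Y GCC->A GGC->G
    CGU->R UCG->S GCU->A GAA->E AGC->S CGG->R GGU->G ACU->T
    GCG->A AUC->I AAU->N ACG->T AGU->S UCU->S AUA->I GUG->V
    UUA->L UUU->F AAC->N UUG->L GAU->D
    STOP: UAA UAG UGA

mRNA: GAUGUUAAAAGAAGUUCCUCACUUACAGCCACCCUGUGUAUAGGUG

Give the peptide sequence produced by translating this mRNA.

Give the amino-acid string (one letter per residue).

start AUG at pos 1
pos 1: AUG -> M; peptide=M
pos 4: UUA -> L; peptide=ML
pos 7: AAA -> K; peptide=MLK
pos 10: GAA -> E; peptide=MLKE
pos 13: GUU -> V; peptide=MLKEV
pos 16: CCU -> P; peptide=MLKEVP
pos 19: CAC -> H; peptide=MLKEVPH
pos 22: UUA -> L; peptide=MLKEVPHL
pos 25: CAG -> Q; peptide=MLKEVPHLQ
pos 28: CCA -> P; peptide=MLKEVPHLQP
pos 31: CCC -> P; peptide=MLKEVPHLQPP
pos 34: UGU -> C; peptide=MLKEVPHLQPPC
pos 37: GUA -> V; peptide=MLKEVPHLQPPCV
pos 40: UAG -> STOP

Answer: MLKEVPHLQPPCV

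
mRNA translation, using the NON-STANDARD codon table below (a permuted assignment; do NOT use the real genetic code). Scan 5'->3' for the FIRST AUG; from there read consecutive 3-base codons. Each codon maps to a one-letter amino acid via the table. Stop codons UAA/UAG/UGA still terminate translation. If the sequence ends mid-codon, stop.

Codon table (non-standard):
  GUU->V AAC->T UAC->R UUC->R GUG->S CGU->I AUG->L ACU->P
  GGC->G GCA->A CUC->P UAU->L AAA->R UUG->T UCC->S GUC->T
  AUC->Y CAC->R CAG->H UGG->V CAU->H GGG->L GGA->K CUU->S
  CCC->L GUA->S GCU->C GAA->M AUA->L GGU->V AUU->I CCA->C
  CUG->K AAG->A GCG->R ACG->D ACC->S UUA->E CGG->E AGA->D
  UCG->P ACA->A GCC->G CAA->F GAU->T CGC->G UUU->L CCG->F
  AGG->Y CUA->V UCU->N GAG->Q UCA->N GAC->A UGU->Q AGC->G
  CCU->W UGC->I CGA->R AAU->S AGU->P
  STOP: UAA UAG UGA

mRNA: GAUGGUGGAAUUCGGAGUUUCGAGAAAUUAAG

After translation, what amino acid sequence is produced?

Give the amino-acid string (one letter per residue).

start AUG at pos 1
pos 1: AUG -> L; peptide=L
pos 4: GUG -> S; peptide=LS
pos 7: GAA -> M; peptide=LSM
pos 10: UUC -> R; peptide=LSMR
pos 13: GGA -> K; peptide=LSMRK
pos 16: GUU -> V; peptide=LSMRKV
pos 19: UCG -> P; peptide=LSMRKVP
pos 22: AGA -> D; peptide=LSMRKVPD
pos 25: AAU -> S; peptide=LSMRKVPDS
pos 28: UAA -> STOP

Answer: LSMRKVPDS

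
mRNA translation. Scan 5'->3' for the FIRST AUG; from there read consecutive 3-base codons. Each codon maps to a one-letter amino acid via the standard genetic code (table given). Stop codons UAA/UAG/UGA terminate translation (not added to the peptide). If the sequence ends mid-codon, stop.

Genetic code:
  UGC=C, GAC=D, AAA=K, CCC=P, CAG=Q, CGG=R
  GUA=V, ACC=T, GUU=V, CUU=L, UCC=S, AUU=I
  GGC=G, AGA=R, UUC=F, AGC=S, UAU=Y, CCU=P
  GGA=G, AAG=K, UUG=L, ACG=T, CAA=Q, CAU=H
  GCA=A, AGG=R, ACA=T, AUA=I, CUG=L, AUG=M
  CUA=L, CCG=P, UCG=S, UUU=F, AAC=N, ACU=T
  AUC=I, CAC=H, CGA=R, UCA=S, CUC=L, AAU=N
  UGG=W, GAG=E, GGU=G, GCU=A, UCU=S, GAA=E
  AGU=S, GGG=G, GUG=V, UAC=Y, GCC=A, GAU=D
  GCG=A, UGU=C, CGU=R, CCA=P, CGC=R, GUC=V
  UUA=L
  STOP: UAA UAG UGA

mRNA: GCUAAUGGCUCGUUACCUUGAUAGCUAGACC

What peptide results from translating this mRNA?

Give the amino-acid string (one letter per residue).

start AUG at pos 4
pos 4: AUG -> M; peptide=M
pos 7: GCU -> A; peptide=MA
pos 10: CGU -> R; peptide=MAR
pos 13: UAC -> Y; peptide=MARY
pos 16: CUU -> L; peptide=MARYL
pos 19: GAU -> D; peptide=MARYLD
pos 22: AGC -> S; peptide=MARYLDS
pos 25: UAG -> STOP

Answer: MARYLDS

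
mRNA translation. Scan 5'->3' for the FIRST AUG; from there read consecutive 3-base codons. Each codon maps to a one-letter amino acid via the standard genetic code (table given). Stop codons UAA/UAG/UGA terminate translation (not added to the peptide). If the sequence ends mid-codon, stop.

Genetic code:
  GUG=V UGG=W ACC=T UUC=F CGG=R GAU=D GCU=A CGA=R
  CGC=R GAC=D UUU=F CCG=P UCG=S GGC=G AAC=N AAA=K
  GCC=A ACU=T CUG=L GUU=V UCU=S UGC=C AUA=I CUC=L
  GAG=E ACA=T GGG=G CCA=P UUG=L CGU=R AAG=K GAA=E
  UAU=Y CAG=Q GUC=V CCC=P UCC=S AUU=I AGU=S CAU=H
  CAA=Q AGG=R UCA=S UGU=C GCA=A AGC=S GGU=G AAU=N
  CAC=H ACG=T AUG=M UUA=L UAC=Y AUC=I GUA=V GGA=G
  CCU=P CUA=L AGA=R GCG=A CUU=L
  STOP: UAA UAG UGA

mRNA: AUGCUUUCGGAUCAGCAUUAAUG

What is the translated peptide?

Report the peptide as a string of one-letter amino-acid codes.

Answer: MLSDQH

Derivation:
start AUG at pos 0
pos 0: AUG -> M; peptide=M
pos 3: CUU -> L; peptide=ML
pos 6: UCG -> S; peptide=MLS
pos 9: GAU -> D; peptide=MLSD
pos 12: CAG -> Q; peptide=MLSDQ
pos 15: CAU -> H; peptide=MLSDQH
pos 18: UAA -> STOP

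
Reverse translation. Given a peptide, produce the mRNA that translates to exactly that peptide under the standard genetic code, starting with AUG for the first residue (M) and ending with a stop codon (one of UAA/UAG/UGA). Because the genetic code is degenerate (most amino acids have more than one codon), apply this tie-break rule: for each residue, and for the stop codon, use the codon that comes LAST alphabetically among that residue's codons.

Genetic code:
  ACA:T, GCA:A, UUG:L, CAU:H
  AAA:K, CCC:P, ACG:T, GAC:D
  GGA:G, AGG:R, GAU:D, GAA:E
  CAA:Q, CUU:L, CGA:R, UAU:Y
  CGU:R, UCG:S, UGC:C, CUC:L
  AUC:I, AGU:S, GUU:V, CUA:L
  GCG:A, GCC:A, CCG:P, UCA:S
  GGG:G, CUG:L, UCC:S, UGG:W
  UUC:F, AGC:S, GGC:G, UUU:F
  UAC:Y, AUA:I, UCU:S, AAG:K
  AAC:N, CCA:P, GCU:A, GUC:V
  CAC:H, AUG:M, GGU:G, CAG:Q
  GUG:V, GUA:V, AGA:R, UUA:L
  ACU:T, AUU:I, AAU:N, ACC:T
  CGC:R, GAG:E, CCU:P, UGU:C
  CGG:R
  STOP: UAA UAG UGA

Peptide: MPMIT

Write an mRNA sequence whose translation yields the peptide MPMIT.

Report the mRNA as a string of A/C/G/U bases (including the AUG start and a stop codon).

residue 1: M -> AUG (start codon)
residue 2: P codons sorted = CCA,CCC,CCG,CCU -> pick last = CCU
residue 3: M -> AUG (only codon)
residue 4: I codons sorted = AUA,AUC,AUU -> pick last = AUU
residue 5: T codons sorted = ACA,ACC,ACG,ACU -> pick last = ACU
terminator: stop codons sorted = UAA,UAG,UGA -> pick last = UGA

Answer: mRNA: AUGCCUAUGAUUACUUGA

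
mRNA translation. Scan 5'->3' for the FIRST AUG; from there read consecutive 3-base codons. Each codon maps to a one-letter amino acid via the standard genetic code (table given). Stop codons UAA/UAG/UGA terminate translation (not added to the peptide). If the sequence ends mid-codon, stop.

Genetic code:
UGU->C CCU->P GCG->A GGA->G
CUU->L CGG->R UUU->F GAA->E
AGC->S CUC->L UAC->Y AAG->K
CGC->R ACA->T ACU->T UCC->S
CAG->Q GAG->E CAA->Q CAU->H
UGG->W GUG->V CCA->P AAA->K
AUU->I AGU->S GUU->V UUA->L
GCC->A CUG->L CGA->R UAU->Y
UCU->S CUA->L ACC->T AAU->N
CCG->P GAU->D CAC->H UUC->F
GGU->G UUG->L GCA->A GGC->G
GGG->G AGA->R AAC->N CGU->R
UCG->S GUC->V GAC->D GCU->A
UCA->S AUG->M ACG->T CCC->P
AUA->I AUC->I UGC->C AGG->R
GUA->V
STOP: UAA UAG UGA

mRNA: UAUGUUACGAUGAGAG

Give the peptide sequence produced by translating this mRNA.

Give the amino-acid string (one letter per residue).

Answer: MLR

Derivation:
start AUG at pos 1
pos 1: AUG -> M; peptide=M
pos 4: UUA -> L; peptide=ML
pos 7: CGA -> R; peptide=MLR
pos 10: UGA -> STOP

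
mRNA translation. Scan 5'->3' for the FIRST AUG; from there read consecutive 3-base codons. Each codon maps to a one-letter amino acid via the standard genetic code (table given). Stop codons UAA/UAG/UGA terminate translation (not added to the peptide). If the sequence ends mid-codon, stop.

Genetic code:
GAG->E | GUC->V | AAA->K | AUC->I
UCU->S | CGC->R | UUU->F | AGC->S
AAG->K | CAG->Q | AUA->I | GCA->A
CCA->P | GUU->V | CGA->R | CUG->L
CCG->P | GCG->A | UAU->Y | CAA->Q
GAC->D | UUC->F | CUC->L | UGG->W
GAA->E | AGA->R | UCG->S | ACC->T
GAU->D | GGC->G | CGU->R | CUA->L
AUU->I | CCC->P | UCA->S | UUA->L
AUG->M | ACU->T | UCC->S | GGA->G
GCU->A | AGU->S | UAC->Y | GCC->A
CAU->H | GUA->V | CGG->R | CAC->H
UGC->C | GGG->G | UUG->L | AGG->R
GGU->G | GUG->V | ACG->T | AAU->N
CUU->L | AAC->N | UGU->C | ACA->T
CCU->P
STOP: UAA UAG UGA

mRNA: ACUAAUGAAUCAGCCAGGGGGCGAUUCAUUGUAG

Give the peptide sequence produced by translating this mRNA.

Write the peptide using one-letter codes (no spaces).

Answer: MNQPGGDSL

Derivation:
start AUG at pos 4
pos 4: AUG -> M; peptide=M
pos 7: AAU -> N; peptide=MN
pos 10: CAG -> Q; peptide=MNQ
pos 13: CCA -> P; peptide=MNQP
pos 16: GGG -> G; peptide=MNQPG
pos 19: GGC -> G; peptide=MNQPGG
pos 22: GAU -> D; peptide=MNQPGGD
pos 25: UCA -> S; peptide=MNQPGGDS
pos 28: UUG -> L; peptide=MNQPGGDSL
pos 31: UAG -> STOP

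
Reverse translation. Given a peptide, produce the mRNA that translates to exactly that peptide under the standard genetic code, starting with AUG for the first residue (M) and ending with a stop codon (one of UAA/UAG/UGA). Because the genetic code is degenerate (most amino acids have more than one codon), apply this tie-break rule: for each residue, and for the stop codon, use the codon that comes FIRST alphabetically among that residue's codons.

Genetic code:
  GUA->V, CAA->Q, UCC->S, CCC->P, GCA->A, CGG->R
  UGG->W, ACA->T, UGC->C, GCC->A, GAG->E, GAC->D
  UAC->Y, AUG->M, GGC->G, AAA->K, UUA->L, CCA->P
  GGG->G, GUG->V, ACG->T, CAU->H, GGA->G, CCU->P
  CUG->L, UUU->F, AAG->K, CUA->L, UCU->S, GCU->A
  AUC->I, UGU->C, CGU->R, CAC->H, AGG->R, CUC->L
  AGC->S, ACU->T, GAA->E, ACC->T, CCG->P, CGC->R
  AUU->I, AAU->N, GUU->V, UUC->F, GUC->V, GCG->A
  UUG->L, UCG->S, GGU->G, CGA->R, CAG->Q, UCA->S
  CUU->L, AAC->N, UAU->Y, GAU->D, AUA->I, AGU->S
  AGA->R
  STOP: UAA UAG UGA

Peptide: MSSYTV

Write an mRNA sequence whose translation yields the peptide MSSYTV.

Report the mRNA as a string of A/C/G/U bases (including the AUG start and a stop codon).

Answer: mRNA: AUGAGCAGCUACACAGUAUAA

Derivation:
residue 1: M -> AUG (start codon)
residue 2: S codons sorted = AGC,AGU,UCA,UCC,UCG,UCU -> pick first = AGC
residue 3: S codons sorted = AGC,AGU,UCA,UCC,UCG,UCU -> pick first = AGC
residue 4: Y codons sorted = UAC,UAU -> pick first = UAC
residue 5: T codons sorted = ACA,ACC,ACG,ACU -> pick first = ACA
residue 6: V codons sorted = GUA,GUC,GUG,GUU -> pick first = GUA
terminator: stop codons sorted = UAA,UAG,UGA -> pick first = UAA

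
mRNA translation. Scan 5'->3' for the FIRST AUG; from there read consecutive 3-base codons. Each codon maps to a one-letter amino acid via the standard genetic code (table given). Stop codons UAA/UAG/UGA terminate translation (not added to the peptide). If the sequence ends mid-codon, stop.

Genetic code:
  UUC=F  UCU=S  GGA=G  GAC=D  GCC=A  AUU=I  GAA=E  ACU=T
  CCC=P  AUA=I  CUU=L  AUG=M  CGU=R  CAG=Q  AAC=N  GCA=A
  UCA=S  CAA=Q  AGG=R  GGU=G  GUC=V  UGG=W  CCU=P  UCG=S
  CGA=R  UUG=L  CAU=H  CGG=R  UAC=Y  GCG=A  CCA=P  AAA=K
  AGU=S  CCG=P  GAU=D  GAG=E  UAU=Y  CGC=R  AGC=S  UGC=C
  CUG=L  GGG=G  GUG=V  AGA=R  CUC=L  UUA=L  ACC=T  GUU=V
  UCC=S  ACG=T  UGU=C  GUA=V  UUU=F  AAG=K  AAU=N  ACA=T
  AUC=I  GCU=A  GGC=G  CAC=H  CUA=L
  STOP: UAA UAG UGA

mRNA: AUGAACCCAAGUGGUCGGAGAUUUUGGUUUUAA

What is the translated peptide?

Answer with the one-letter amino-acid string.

Answer: MNPSGRRFWF

Derivation:
start AUG at pos 0
pos 0: AUG -> M; peptide=M
pos 3: AAC -> N; peptide=MN
pos 6: CCA -> P; peptide=MNP
pos 9: AGU -> S; peptide=MNPS
pos 12: GGU -> G; peptide=MNPSG
pos 15: CGG -> R; peptide=MNPSGR
pos 18: AGA -> R; peptide=MNPSGRR
pos 21: UUU -> F; peptide=MNPSGRRF
pos 24: UGG -> W; peptide=MNPSGRRFW
pos 27: UUU -> F; peptide=MNPSGRRFWF
pos 30: UAA -> STOP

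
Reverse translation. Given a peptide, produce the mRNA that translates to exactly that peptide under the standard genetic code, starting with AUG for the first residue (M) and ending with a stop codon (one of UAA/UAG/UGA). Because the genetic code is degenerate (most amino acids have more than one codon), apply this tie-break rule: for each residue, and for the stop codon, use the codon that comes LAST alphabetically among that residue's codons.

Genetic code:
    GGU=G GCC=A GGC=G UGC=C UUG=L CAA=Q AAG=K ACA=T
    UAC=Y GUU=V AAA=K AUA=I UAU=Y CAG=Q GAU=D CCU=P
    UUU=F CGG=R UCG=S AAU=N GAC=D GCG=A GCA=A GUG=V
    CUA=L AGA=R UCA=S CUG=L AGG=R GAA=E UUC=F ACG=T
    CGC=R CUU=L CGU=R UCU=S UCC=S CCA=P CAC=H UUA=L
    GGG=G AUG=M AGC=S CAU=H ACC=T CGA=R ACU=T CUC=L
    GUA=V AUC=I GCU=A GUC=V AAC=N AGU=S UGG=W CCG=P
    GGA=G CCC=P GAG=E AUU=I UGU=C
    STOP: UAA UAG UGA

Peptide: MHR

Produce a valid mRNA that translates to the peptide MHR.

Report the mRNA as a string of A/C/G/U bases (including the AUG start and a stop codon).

Answer: mRNA: AUGCAUCGUUGA

Derivation:
residue 1: M -> AUG (start codon)
residue 2: H codons sorted = CAC,CAU -> pick last = CAU
residue 3: R codons sorted = AGA,AGG,CGA,CGC,CGG,CGU -> pick last = CGU
terminator: stop codons sorted = UAA,UAG,UGA -> pick last = UGA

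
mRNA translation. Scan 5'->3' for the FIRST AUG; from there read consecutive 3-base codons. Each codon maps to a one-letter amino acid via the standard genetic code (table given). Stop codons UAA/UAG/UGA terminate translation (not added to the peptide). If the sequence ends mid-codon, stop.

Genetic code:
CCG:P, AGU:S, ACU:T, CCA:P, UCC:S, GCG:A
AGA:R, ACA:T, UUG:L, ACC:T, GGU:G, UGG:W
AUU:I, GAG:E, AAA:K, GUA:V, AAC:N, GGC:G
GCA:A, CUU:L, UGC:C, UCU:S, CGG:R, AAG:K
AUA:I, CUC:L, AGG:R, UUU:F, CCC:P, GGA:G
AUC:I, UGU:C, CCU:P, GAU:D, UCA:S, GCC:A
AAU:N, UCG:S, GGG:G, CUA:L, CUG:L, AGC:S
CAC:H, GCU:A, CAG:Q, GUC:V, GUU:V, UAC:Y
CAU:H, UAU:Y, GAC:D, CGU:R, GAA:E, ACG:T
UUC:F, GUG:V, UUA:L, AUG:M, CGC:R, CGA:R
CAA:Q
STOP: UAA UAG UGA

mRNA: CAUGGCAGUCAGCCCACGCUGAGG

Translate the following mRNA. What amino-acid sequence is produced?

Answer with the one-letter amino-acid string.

start AUG at pos 1
pos 1: AUG -> M; peptide=M
pos 4: GCA -> A; peptide=MA
pos 7: GUC -> V; peptide=MAV
pos 10: AGC -> S; peptide=MAVS
pos 13: CCA -> P; peptide=MAVSP
pos 16: CGC -> R; peptide=MAVSPR
pos 19: UGA -> STOP

Answer: MAVSPR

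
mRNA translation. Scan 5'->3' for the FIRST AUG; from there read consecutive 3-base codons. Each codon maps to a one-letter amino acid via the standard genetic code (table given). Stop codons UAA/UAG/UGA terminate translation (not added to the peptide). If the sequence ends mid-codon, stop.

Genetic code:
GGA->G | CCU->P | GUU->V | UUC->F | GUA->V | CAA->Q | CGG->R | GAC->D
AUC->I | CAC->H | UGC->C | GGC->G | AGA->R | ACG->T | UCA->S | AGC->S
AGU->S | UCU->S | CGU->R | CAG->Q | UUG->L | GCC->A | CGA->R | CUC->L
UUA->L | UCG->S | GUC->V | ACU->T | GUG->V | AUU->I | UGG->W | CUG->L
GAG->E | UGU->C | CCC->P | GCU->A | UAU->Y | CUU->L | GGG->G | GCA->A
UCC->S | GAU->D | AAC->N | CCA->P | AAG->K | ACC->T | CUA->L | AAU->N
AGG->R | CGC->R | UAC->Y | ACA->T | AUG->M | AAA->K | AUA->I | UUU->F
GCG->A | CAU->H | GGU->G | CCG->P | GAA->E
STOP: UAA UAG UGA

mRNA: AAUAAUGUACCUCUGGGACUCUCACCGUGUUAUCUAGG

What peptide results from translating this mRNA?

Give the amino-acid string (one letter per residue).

Answer: MYLWDSHRVI

Derivation:
start AUG at pos 4
pos 4: AUG -> M; peptide=M
pos 7: UAC -> Y; peptide=MY
pos 10: CUC -> L; peptide=MYL
pos 13: UGG -> W; peptide=MYLW
pos 16: GAC -> D; peptide=MYLWD
pos 19: UCU -> S; peptide=MYLWDS
pos 22: CAC -> H; peptide=MYLWDSH
pos 25: CGU -> R; peptide=MYLWDSHR
pos 28: GUU -> V; peptide=MYLWDSHRV
pos 31: AUC -> I; peptide=MYLWDSHRVI
pos 34: UAG -> STOP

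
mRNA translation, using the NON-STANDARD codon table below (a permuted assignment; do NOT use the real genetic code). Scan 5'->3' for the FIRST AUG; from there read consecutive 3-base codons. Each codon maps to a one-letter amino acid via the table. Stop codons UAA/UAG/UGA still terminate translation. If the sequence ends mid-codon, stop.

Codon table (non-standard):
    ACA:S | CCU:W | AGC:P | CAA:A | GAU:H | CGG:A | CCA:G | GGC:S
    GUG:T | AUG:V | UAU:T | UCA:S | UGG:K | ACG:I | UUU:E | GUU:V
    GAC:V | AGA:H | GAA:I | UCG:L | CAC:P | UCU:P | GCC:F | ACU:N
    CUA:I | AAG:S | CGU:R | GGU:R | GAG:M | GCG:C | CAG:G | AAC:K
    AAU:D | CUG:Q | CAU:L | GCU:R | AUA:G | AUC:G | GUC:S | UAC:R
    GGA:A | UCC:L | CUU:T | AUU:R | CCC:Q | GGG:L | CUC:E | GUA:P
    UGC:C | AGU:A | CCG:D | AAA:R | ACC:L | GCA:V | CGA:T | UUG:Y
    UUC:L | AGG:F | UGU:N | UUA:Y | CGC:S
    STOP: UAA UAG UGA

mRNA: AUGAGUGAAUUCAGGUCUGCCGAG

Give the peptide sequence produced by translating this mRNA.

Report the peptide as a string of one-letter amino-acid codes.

start AUG at pos 0
pos 0: AUG -> V; peptide=V
pos 3: AGU -> A; peptide=VA
pos 6: GAA -> I; peptide=VAI
pos 9: UUC -> L; peptide=VAIL
pos 12: AGG -> F; peptide=VAILF
pos 15: UCU -> P; peptide=VAILFP
pos 18: GCC -> F; peptide=VAILFPF
pos 21: GAG -> M; peptide=VAILFPFM
pos 24: only 0 nt remain (<3), stop (end of mRNA)

Answer: VAILFPFM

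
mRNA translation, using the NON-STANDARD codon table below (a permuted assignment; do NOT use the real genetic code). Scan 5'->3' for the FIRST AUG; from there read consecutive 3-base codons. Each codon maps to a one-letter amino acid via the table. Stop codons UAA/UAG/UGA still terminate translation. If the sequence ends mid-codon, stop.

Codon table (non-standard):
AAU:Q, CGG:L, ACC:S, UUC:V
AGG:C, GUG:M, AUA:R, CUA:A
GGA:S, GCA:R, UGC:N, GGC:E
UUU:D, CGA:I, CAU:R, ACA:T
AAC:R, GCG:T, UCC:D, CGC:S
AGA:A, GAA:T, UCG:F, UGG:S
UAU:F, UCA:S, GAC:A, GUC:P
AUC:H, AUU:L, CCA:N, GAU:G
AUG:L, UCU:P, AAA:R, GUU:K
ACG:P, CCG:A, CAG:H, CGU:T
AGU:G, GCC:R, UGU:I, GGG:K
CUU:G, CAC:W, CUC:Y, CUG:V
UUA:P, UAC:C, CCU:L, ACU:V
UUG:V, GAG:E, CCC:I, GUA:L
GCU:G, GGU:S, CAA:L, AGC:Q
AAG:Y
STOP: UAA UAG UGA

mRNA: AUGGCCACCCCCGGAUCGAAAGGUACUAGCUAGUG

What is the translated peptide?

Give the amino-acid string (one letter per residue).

start AUG at pos 0
pos 0: AUG -> L; peptide=L
pos 3: GCC -> R; peptide=LR
pos 6: ACC -> S; peptide=LRS
pos 9: CCC -> I; peptide=LRSI
pos 12: GGA -> S; peptide=LRSIS
pos 15: UCG -> F; peptide=LRSISF
pos 18: AAA -> R; peptide=LRSISFR
pos 21: GGU -> S; peptide=LRSISFRS
pos 24: ACU -> V; peptide=LRSISFRSV
pos 27: AGC -> Q; peptide=LRSISFRSVQ
pos 30: UAG -> STOP

Answer: LRSISFRSVQ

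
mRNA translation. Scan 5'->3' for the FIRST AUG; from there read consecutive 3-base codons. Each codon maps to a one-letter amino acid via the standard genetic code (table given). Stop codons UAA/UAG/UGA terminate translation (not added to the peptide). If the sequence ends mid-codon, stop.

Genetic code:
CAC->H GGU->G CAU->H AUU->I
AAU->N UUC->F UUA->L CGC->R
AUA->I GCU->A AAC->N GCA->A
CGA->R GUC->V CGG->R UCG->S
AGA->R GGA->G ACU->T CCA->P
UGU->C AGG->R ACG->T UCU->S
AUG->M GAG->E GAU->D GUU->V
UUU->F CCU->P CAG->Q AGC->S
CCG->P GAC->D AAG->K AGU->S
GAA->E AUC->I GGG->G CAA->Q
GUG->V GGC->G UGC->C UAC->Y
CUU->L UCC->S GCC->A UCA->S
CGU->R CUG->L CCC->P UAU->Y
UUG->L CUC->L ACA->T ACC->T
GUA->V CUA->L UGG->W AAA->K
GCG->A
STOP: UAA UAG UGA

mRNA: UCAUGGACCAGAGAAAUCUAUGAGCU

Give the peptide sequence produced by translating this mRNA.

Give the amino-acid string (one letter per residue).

start AUG at pos 2
pos 2: AUG -> M; peptide=M
pos 5: GAC -> D; peptide=MD
pos 8: CAG -> Q; peptide=MDQ
pos 11: AGA -> R; peptide=MDQR
pos 14: AAU -> N; peptide=MDQRN
pos 17: CUA -> L; peptide=MDQRNL
pos 20: UGA -> STOP

Answer: MDQRNL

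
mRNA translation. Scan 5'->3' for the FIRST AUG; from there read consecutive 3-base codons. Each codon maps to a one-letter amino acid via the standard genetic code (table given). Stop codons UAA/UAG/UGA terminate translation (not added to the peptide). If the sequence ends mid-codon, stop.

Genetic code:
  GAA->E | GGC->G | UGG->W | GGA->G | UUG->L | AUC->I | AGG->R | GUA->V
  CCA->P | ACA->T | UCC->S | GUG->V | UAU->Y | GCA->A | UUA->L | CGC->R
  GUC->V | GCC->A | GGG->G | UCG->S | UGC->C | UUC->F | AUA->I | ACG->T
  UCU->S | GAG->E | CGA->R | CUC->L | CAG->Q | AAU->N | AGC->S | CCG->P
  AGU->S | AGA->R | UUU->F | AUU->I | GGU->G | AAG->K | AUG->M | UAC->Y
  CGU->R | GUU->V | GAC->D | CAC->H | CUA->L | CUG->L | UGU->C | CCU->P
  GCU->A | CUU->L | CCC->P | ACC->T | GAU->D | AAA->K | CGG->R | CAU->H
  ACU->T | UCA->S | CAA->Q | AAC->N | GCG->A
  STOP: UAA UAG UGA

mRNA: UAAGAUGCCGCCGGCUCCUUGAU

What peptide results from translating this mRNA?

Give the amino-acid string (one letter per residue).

start AUG at pos 4
pos 4: AUG -> M; peptide=M
pos 7: CCG -> P; peptide=MP
pos 10: CCG -> P; peptide=MPP
pos 13: GCU -> A; peptide=MPPA
pos 16: CCU -> P; peptide=MPPAP
pos 19: UGA -> STOP

Answer: MPPAP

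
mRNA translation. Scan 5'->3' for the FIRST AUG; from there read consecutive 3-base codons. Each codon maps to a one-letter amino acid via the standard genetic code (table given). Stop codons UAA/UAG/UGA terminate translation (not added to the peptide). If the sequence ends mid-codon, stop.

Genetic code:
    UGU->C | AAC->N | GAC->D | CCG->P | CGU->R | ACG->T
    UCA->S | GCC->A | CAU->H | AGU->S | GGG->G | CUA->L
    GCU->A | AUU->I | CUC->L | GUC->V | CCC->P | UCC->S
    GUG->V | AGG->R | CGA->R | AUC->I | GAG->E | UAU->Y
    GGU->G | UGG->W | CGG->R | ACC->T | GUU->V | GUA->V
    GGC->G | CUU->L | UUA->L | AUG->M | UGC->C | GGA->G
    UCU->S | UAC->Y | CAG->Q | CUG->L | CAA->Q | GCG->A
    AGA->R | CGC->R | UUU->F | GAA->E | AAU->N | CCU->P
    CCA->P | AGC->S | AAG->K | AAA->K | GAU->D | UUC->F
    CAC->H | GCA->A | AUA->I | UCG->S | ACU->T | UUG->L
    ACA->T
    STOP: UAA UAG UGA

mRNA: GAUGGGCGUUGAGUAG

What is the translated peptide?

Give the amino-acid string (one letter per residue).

start AUG at pos 1
pos 1: AUG -> M; peptide=M
pos 4: GGC -> G; peptide=MG
pos 7: GUU -> V; peptide=MGV
pos 10: GAG -> E; peptide=MGVE
pos 13: UAG -> STOP

Answer: MGVE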